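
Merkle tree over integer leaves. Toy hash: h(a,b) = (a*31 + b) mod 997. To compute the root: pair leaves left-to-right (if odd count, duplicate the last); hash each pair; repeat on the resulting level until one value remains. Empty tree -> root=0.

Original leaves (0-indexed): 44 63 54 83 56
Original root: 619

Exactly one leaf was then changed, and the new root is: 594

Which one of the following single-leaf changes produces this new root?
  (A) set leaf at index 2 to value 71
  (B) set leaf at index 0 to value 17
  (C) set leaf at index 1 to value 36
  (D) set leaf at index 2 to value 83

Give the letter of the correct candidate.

Original leaves: [44, 63, 54, 83, 56]
Target new root: 594
Try each candidate change and compute the resulting root:
Candidate A: set leaf[2] = 71 -> leaves = [44, 63, 71, 83, 56]
  L0: [44, 63, 71, 83, 56]
  L1: h(44,63)=(44*31+63)%997=430 h(71,83)=(71*31+83)%997=290 h(56,56)=(56*31+56)%997=795 -> [430, 290, 795]
  L2: h(430,290)=(430*31+290)%997=659 h(795,795)=(795*31+795)%997=515 -> [659, 515]
  L3: h(659,515)=(659*31+515)%997=7 -> [7]
  root = 7 != target 594
Candidate B: set leaf[0] = 17 -> leaves = [17, 63, 54, 83, 56]
  L0: [17, 63, 54, 83, 56]
  L1: h(17,63)=(17*31+63)%997=590 h(54,83)=(54*31+83)%997=760 h(56,56)=(56*31+56)%997=795 -> [590, 760, 795]
  L2: h(590,760)=(590*31+760)%997=107 h(795,795)=(795*31+795)%997=515 -> [107, 515]
  L3: h(107,515)=(107*31+515)%997=841 -> [841]
  root = 841 != target 594
Candidate C: set leaf[1] = 36 -> leaves = [44, 36, 54, 83, 56]
  L0: [44, 36, 54, 83, 56]
  L1: h(44,36)=(44*31+36)%997=403 h(54,83)=(54*31+83)%997=760 h(56,56)=(56*31+56)%997=795 -> [403, 760, 795]
  L2: h(403,760)=(403*31+760)%997=292 h(795,795)=(795*31+795)%997=515 -> [292, 515]
  L3: h(292,515)=(292*31+515)%997=594 -> [594]
  root = 594 == target 594  ** MATCH **
Candidate D: set leaf[2] = 83 -> leaves = [44, 63, 83, 83, 56]
  L0: [44, 63, 83, 83, 56]
  L1: h(44,63)=(44*31+63)%997=430 h(83,83)=(83*31+83)%997=662 h(56,56)=(56*31+56)%997=795 -> [430, 662, 795]
  L2: h(430,662)=(430*31+662)%997=34 h(795,795)=(795*31+795)%997=515 -> [34, 515]
  L3: h(34,515)=(34*31+515)%997=572 -> [572]
  root = 572 != target 594
Candidate C produces the target root.

Answer: C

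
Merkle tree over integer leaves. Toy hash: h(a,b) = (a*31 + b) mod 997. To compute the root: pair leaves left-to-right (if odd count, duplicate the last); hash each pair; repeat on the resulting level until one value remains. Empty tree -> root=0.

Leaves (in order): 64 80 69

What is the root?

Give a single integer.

Answer: 390

Derivation:
L0: [64, 80, 69]
L1: h(64,80)=(64*31+80)%997=70 h(69,69)=(69*31+69)%997=214 -> [70, 214]
L2: h(70,214)=(70*31+214)%997=390 -> [390]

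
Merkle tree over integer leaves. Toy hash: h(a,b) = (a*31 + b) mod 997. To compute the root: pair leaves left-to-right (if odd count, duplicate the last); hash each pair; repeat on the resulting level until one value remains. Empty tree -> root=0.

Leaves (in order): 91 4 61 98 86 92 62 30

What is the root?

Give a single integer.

Answer: 550

Derivation:
L0: [91, 4, 61, 98, 86, 92, 62, 30]
L1: h(91,4)=(91*31+4)%997=831 h(61,98)=(61*31+98)%997=992 h(86,92)=(86*31+92)%997=764 h(62,30)=(62*31+30)%997=955 -> [831, 992, 764, 955]
L2: h(831,992)=(831*31+992)%997=831 h(764,955)=(764*31+955)%997=711 -> [831, 711]
L3: h(831,711)=(831*31+711)%997=550 -> [550]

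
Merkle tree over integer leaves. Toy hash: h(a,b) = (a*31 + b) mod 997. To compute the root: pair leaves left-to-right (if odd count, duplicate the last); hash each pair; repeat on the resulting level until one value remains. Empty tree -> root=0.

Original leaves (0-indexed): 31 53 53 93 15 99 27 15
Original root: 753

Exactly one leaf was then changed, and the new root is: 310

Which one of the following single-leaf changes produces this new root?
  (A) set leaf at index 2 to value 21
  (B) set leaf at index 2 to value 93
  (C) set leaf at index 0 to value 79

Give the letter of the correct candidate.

Original leaves: [31, 53, 53, 93, 15, 99, 27, 15]
Target new root: 310
Try each candidate change and compute the resulting root:
Candidate A: set leaf[2] = 21 -> leaves = [31, 53, 21, 93, 15, 99, 27, 15]
  L0: [31, 53, 21, 93, 15, 99, 27, 15]
  L1: h(31,53)=(31*31+53)%997=17 h(21,93)=(21*31+93)%997=744 h(15,99)=(15*31+99)%997=564 h(27,15)=(27*31+15)%997=852 -> [17, 744, 564, 852]
  L2: h(17,744)=(17*31+744)%997=274 h(564,852)=(564*31+852)%997=390 -> [274, 390]
  L3: h(274,390)=(274*31+390)%997=908 -> [908]
  root = 908 != target 310
Candidate B: set leaf[2] = 93 -> leaves = [31, 53, 93, 93, 15, 99, 27, 15]
  L0: [31, 53, 93, 93, 15, 99, 27, 15]
  L1: h(31,53)=(31*31+53)%997=17 h(93,93)=(93*31+93)%997=982 h(15,99)=(15*31+99)%997=564 h(27,15)=(27*31+15)%997=852 -> [17, 982, 564, 852]
  L2: h(17,982)=(17*31+982)%997=512 h(564,852)=(564*31+852)%997=390 -> [512, 390]
  L3: h(512,390)=(512*31+390)%997=310 -> [310]
  root = 310 == target 310  ** MATCH **
Candidate C: set leaf[0] = 79 -> leaves = [79, 53, 53, 93, 15, 99, 27, 15]
  L0: [79, 53, 53, 93, 15, 99, 27, 15]
  L1: h(79,53)=(79*31+53)%997=508 h(53,93)=(53*31+93)%997=739 h(15,99)=(15*31+99)%997=564 h(27,15)=(27*31+15)%997=852 -> [508, 739, 564, 852]
  L2: h(508,739)=(508*31+739)%997=535 h(564,852)=(564*31+852)%997=390 -> [535, 390]
  L3: h(535,390)=(535*31+390)%997=26 -> [26]
  root = 26 != target 310
Candidate B produces the target root.

Answer: B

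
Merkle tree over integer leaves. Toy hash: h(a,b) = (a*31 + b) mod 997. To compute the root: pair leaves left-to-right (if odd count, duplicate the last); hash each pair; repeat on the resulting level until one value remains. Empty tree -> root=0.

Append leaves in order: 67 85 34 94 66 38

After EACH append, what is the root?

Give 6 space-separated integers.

After append 67 (leaves=[67]):
  L0: [67]
  root=67
After append 85 (leaves=[67, 85]):
  L0: [67, 85]
  L1: h(67,85)=(67*31+85)%997=168 -> [168]
  root=168
After append 34 (leaves=[67, 85, 34]):
  L0: [67, 85, 34]
  L1: h(67,85)=(67*31+85)%997=168 h(34,34)=(34*31+34)%997=91 -> [168, 91]
  L2: h(168,91)=(168*31+91)%997=314 -> [314]
  root=314
After append 94 (leaves=[67, 85, 34, 94]):
  L0: [67, 85, 34, 94]
  L1: h(67,85)=(67*31+85)%997=168 h(34,94)=(34*31+94)%997=151 -> [168, 151]
  L2: h(168,151)=(168*31+151)%997=374 -> [374]
  root=374
After append 66 (leaves=[67, 85, 34, 94, 66]):
  L0: [67, 85, 34, 94, 66]
  L1: h(67,85)=(67*31+85)%997=168 h(34,94)=(34*31+94)%997=151 h(66,66)=(66*31+66)%997=118 -> [168, 151, 118]
  L2: h(168,151)=(168*31+151)%997=374 h(118,118)=(118*31+118)%997=785 -> [374, 785]
  L3: h(374,785)=(374*31+785)%997=415 -> [415]
  root=415
After append 38 (leaves=[67, 85, 34, 94, 66, 38]):
  L0: [67, 85, 34, 94, 66, 38]
  L1: h(67,85)=(67*31+85)%997=168 h(34,94)=(34*31+94)%997=151 h(66,38)=(66*31+38)%997=90 -> [168, 151, 90]
  L2: h(168,151)=(168*31+151)%997=374 h(90,90)=(90*31+90)%997=886 -> [374, 886]
  L3: h(374,886)=(374*31+886)%997=516 -> [516]
  root=516

Answer: 67 168 314 374 415 516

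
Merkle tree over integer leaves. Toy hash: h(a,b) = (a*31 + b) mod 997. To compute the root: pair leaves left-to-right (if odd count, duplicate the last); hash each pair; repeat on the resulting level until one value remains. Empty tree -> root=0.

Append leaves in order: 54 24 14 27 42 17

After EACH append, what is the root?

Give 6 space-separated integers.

Answer: 54 701 245 258 159 356

Derivation:
After append 54 (leaves=[54]):
  L0: [54]
  root=54
After append 24 (leaves=[54, 24]):
  L0: [54, 24]
  L1: h(54,24)=(54*31+24)%997=701 -> [701]
  root=701
After append 14 (leaves=[54, 24, 14]):
  L0: [54, 24, 14]
  L1: h(54,24)=(54*31+24)%997=701 h(14,14)=(14*31+14)%997=448 -> [701, 448]
  L2: h(701,448)=(701*31+448)%997=245 -> [245]
  root=245
After append 27 (leaves=[54, 24, 14, 27]):
  L0: [54, 24, 14, 27]
  L1: h(54,24)=(54*31+24)%997=701 h(14,27)=(14*31+27)%997=461 -> [701, 461]
  L2: h(701,461)=(701*31+461)%997=258 -> [258]
  root=258
After append 42 (leaves=[54, 24, 14, 27, 42]):
  L0: [54, 24, 14, 27, 42]
  L1: h(54,24)=(54*31+24)%997=701 h(14,27)=(14*31+27)%997=461 h(42,42)=(42*31+42)%997=347 -> [701, 461, 347]
  L2: h(701,461)=(701*31+461)%997=258 h(347,347)=(347*31+347)%997=137 -> [258, 137]
  L3: h(258,137)=(258*31+137)%997=159 -> [159]
  root=159
After append 17 (leaves=[54, 24, 14, 27, 42, 17]):
  L0: [54, 24, 14, 27, 42, 17]
  L1: h(54,24)=(54*31+24)%997=701 h(14,27)=(14*31+27)%997=461 h(42,17)=(42*31+17)%997=322 -> [701, 461, 322]
  L2: h(701,461)=(701*31+461)%997=258 h(322,322)=(322*31+322)%997=334 -> [258, 334]
  L3: h(258,334)=(258*31+334)%997=356 -> [356]
  root=356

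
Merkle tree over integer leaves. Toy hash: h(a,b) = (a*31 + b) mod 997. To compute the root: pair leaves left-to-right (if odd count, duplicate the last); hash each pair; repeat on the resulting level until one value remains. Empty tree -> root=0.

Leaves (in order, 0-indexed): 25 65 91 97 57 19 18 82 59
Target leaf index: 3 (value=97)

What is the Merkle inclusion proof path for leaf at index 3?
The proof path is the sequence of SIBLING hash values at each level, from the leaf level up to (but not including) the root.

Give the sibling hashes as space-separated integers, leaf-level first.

Answer: 91 840 174 129

Derivation:
L0 (leaves): [25, 65, 91, 97, 57, 19, 18, 82, 59], target index=3
L1: h(25,65)=(25*31+65)%997=840 [pair 0] h(91,97)=(91*31+97)%997=924 [pair 1] h(57,19)=(57*31+19)%997=789 [pair 2] h(18,82)=(18*31+82)%997=640 [pair 3] h(59,59)=(59*31+59)%997=891 [pair 4] -> [840, 924, 789, 640, 891]
  Sibling for proof at L0: 91
L2: h(840,924)=(840*31+924)%997=45 [pair 0] h(789,640)=(789*31+640)%997=174 [pair 1] h(891,891)=(891*31+891)%997=596 [pair 2] -> [45, 174, 596]
  Sibling for proof at L1: 840
L3: h(45,174)=(45*31+174)%997=572 [pair 0] h(596,596)=(596*31+596)%997=129 [pair 1] -> [572, 129]
  Sibling for proof at L2: 174
L4: h(572,129)=(572*31+129)%997=912 [pair 0] -> [912]
  Sibling for proof at L3: 129
Root: 912
Proof path (sibling hashes from leaf to root): [91, 840, 174, 129]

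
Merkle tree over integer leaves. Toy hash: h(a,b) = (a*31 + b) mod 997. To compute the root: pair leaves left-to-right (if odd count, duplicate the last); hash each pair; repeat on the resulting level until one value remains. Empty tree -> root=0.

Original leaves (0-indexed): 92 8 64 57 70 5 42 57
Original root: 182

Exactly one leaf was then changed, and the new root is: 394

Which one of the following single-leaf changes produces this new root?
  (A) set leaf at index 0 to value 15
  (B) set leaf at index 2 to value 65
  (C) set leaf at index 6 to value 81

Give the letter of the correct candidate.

Original leaves: [92, 8, 64, 57, 70, 5, 42, 57]
Target new root: 394
Try each candidate change and compute the resulting root:
Candidate A: set leaf[0] = 15 -> leaves = [15, 8, 64, 57, 70, 5, 42, 57]
  L0: [15, 8, 64, 57, 70, 5, 42, 57]
  L1: h(15,8)=(15*31+8)%997=473 h(64,57)=(64*31+57)%997=47 h(70,5)=(70*31+5)%997=181 h(42,57)=(42*31+57)%997=362 -> [473, 47, 181, 362]
  L2: h(473,47)=(473*31+47)%997=752 h(181,362)=(181*31+362)%997=988 -> [752, 988]
  L3: h(752,988)=(752*31+988)%997=372 -> [372]
  root = 372 != target 394
Candidate B: set leaf[2] = 65 -> leaves = [92, 8, 65, 57, 70, 5, 42, 57]
  L0: [92, 8, 65, 57, 70, 5, 42, 57]
  L1: h(92,8)=(92*31+8)%997=866 h(65,57)=(65*31+57)%997=78 h(70,5)=(70*31+5)%997=181 h(42,57)=(42*31+57)%997=362 -> [866, 78, 181, 362]
  L2: h(866,78)=(866*31+78)%997=5 h(181,362)=(181*31+362)%997=988 -> [5, 988]
  L3: h(5,988)=(5*31+988)%997=146 -> [146]
  root = 146 != target 394
Candidate C: set leaf[6] = 81 -> leaves = [92, 8, 64, 57, 70, 5, 81, 57]
  L0: [92, 8, 64, 57, 70, 5, 81, 57]
  L1: h(92,8)=(92*31+8)%997=866 h(64,57)=(64*31+57)%997=47 h(70,5)=(70*31+5)%997=181 h(81,57)=(81*31+57)%997=574 -> [866, 47, 181, 574]
  L2: h(866,47)=(866*31+47)%997=971 h(181,574)=(181*31+574)%997=203 -> [971, 203]
  L3: h(971,203)=(971*31+203)%997=394 -> [394]
  root = 394 == target 394  ** MATCH **
Candidate C produces the target root.

Answer: C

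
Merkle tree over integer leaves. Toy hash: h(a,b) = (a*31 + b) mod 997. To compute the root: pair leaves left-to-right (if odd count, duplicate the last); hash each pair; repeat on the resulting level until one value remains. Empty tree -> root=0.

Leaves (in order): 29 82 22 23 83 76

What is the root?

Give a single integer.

Answer: 520

Derivation:
L0: [29, 82, 22, 23, 83, 76]
L1: h(29,82)=(29*31+82)%997=981 h(22,23)=(22*31+23)%997=705 h(83,76)=(83*31+76)%997=655 -> [981, 705, 655]
L2: h(981,705)=(981*31+705)%997=209 h(655,655)=(655*31+655)%997=23 -> [209, 23]
L3: h(209,23)=(209*31+23)%997=520 -> [520]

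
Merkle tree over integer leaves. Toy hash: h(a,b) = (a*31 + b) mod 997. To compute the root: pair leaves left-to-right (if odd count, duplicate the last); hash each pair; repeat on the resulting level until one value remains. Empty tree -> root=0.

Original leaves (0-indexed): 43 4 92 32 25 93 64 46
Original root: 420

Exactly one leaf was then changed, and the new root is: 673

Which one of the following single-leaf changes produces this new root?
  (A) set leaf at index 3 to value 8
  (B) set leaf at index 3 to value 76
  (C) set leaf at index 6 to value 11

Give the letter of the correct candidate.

Original leaves: [43, 4, 92, 32, 25, 93, 64, 46]
Target new root: 673
Try each candidate change and compute the resulting root:
Candidate A: set leaf[3] = 8 -> leaves = [43, 4, 92, 8, 25, 93, 64, 46]
  L0: [43, 4, 92, 8, 25, 93, 64, 46]
  L1: h(43,4)=(43*31+4)%997=340 h(92,8)=(92*31+8)%997=866 h(25,93)=(25*31+93)%997=868 h(64,46)=(64*31+46)%997=36 -> [340, 866, 868, 36]
  L2: h(340,866)=(340*31+866)%997=439 h(868,36)=(868*31+36)%997=25 -> [439, 25]
  L3: h(439,25)=(439*31+25)%997=673 -> [673]
  root = 673 == target 673  ** MATCH **
Candidate B: set leaf[3] = 76 -> leaves = [43, 4, 92, 76, 25, 93, 64, 46]
  L0: [43, 4, 92, 76, 25, 93, 64, 46]
  L1: h(43,4)=(43*31+4)%997=340 h(92,76)=(92*31+76)%997=934 h(25,93)=(25*31+93)%997=868 h(64,46)=(64*31+46)%997=36 -> [340, 934, 868, 36]
  L2: h(340,934)=(340*31+934)%997=507 h(868,36)=(868*31+36)%997=25 -> [507, 25]
  L3: h(507,25)=(507*31+25)%997=787 -> [787]
  root = 787 != target 673
Candidate C: set leaf[6] = 11 -> leaves = [43, 4, 92, 32, 25, 93, 11, 46]
  L0: [43, 4, 92, 32, 25, 93, 11, 46]
  L1: h(43,4)=(43*31+4)%997=340 h(92,32)=(92*31+32)%997=890 h(25,93)=(25*31+93)%997=868 h(11,46)=(11*31+46)%997=387 -> [340, 890, 868, 387]
  L2: h(340,890)=(340*31+890)%997=463 h(868,387)=(868*31+387)%997=376 -> [463, 376]
  L3: h(463,376)=(463*31+376)%997=771 -> [771]
  root = 771 != target 673
Candidate A produces the target root.

Answer: A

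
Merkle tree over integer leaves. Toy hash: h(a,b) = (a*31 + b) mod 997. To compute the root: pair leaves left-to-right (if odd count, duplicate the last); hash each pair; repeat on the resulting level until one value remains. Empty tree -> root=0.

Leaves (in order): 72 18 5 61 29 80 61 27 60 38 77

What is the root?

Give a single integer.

L0: [72, 18, 5, 61, 29, 80, 61, 27, 60, 38, 77]
L1: h(72,18)=(72*31+18)%997=256 h(5,61)=(5*31+61)%997=216 h(29,80)=(29*31+80)%997=979 h(61,27)=(61*31+27)%997=921 h(60,38)=(60*31+38)%997=901 h(77,77)=(77*31+77)%997=470 -> [256, 216, 979, 921, 901, 470]
L2: h(256,216)=(256*31+216)%997=176 h(979,921)=(979*31+921)%997=363 h(901,470)=(901*31+470)%997=485 -> [176, 363, 485]
L3: h(176,363)=(176*31+363)%997=834 h(485,485)=(485*31+485)%997=565 -> [834, 565]
L4: h(834,565)=(834*31+565)%997=497 -> [497]

Answer: 497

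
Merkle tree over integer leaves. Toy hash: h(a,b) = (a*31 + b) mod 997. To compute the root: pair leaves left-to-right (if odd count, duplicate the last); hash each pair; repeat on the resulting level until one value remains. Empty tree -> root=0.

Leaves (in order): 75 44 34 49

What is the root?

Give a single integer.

L0: [75, 44, 34, 49]
L1: h(75,44)=(75*31+44)%997=375 h(34,49)=(34*31+49)%997=106 -> [375, 106]
L2: h(375,106)=(375*31+106)%997=764 -> [764]

Answer: 764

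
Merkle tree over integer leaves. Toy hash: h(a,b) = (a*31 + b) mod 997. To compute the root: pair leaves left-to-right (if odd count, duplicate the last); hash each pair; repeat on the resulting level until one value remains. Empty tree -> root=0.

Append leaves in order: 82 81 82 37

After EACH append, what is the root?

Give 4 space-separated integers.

After append 82 (leaves=[82]):
  L0: [82]
  root=82
After append 81 (leaves=[82, 81]):
  L0: [82, 81]
  L1: h(82,81)=(82*31+81)%997=629 -> [629]
  root=629
After append 82 (leaves=[82, 81, 82]):
  L0: [82, 81, 82]
  L1: h(82,81)=(82*31+81)%997=629 h(82,82)=(82*31+82)%997=630 -> [629, 630]
  L2: h(629,630)=(629*31+630)%997=189 -> [189]
  root=189
After append 37 (leaves=[82, 81, 82, 37]):
  L0: [82, 81, 82, 37]
  L1: h(82,81)=(82*31+81)%997=629 h(82,37)=(82*31+37)%997=585 -> [629, 585]
  L2: h(629,585)=(629*31+585)%997=144 -> [144]
  root=144

Answer: 82 629 189 144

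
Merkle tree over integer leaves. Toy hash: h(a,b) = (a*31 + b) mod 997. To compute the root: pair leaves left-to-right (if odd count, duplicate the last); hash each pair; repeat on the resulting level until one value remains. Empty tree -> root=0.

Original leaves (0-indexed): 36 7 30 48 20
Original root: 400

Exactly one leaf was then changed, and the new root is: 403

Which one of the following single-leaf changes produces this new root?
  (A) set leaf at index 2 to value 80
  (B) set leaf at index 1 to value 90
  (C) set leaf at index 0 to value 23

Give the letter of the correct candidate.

Answer: B

Derivation:
Original leaves: [36, 7, 30, 48, 20]
Target new root: 403
Try each candidate change and compute the resulting root:
Candidate A: set leaf[2] = 80 -> leaves = [36, 7, 80, 48, 20]
  L0: [36, 7, 80, 48, 20]
  L1: h(36,7)=(36*31+7)%997=126 h(80,48)=(80*31+48)%997=534 h(20,20)=(20*31+20)%997=640 -> [126, 534, 640]
  L2: h(126,534)=(126*31+534)%997=452 h(640,640)=(640*31+640)%997=540 -> [452, 540]
  L3: h(452,540)=(452*31+540)%997=594 -> [594]
  root = 594 != target 403
Candidate B: set leaf[1] = 90 -> leaves = [36, 90, 30, 48, 20]
  L0: [36, 90, 30, 48, 20]
  L1: h(36,90)=(36*31+90)%997=209 h(30,48)=(30*31+48)%997=978 h(20,20)=(20*31+20)%997=640 -> [209, 978, 640]
  L2: h(209,978)=(209*31+978)%997=478 h(640,640)=(640*31+640)%997=540 -> [478, 540]
  L3: h(478,540)=(478*31+540)%997=403 -> [403]
  root = 403 == target 403  ** MATCH **
Candidate C: set leaf[0] = 23 -> leaves = [23, 7, 30, 48, 20]
  L0: [23, 7, 30, 48, 20]
  L1: h(23,7)=(23*31+7)%997=720 h(30,48)=(30*31+48)%997=978 h(20,20)=(20*31+20)%997=640 -> [720, 978, 640]
  L2: h(720,978)=(720*31+978)%997=367 h(640,640)=(640*31+640)%997=540 -> [367, 540]
  L3: h(367,540)=(367*31+540)%997=950 -> [950]
  root = 950 != target 403
Candidate B produces the target root.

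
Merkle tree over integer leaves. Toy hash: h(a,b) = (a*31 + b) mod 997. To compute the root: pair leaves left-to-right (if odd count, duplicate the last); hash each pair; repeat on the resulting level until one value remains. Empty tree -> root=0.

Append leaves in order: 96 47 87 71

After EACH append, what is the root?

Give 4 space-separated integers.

After append 96 (leaves=[96]):
  L0: [96]
  root=96
After append 47 (leaves=[96, 47]):
  L0: [96, 47]
  L1: h(96,47)=(96*31+47)%997=32 -> [32]
  root=32
After append 87 (leaves=[96, 47, 87]):
  L0: [96, 47, 87]
  L1: h(96,47)=(96*31+47)%997=32 h(87,87)=(87*31+87)%997=790 -> [32, 790]
  L2: h(32,790)=(32*31+790)%997=785 -> [785]
  root=785
After append 71 (leaves=[96, 47, 87, 71]):
  L0: [96, 47, 87, 71]
  L1: h(96,47)=(96*31+47)%997=32 h(87,71)=(87*31+71)%997=774 -> [32, 774]
  L2: h(32,774)=(32*31+774)%997=769 -> [769]
  root=769

Answer: 96 32 785 769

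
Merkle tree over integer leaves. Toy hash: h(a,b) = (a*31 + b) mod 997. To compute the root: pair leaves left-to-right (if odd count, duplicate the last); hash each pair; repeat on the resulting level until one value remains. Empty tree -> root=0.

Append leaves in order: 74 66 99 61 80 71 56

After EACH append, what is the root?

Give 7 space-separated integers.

After append 74 (leaves=[74]):
  L0: [74]
  root=74
After append 66 (leaves=[74, 66]):
  L0: [74, 66]
  L1: h(74,66)=(74*31+66)%997=366 -> [366]
  root=366
After append 99 (leaves=[74, 66, 99]):
  L0: [74, 66, 99]
  L1: h(74,66)=(74*31+66)%997=366 h(99,99)=(99*31+99)%997=177 -> [366, 177]
  L2: h(366,177)=(366*31+177)%997=556 -> [556]
  root=556
After append 61 (leaves=[74, 66, 99, 61]):
  L0: [74, 66, 99, 61]
  L1: h(74,66)=(74*31+66)%997=366 h(99,61)=(99*31+61)%997=139 -> [366, 139]
  L2: h(366,139)=(366*31+139)%997=518 -> [518]
  root=518
After append 80 (leaves=[74, 66, 99, 61, 80]):
  L0: [74, 66, 99, 61, 80]
  L1: h(74,66)=(74*31+66)%997=366 h(99,61)=(99*31+61)%997=139 h(80,80)=(80*31+80)%997=566 -> [366, 139, 566]
  L2: h(366,139)=(366*31+139)%997=518 h(566,566)=(566*31+566)%997=166 -> [518, 166]
  L3: h(518,166)=(518*31+166)%997=272 -> [272]
  root=272
After append 71 (leaves=[74, 66, 99, 61, 80, 71]):
  L0: [74, 66, 99, 61, 80, 71]
  L1: h(74,66)=(74*31+66)%997=366 h(99,61)=(99*31+61)%997=139 h(80,71)=(80*31+71)%997=557 -> [366, 139, 557]
  L2: h(366,139)=(366*31+139)%997=518 h(557,557)=(557*31+557)%997=875 -> [518, 875]
  L3: h(518,875)=(518*31+875)%997=981 -> [981]
  root=981
After append 56 (leaves=[74, 66, 99, 61, 80, 71, 56]):
  L0: [74, 66, 99, 61, 80, 71, 56]
  L1: h(74,66)=(74*31+66)%997=366 h(99,61)=(99*31+61)%997=139 h(80,71)=(80*31+71)%997=557 h(56,56)=(56*31+56)%997=795 -> [366, 139, 557, 795]
  L2: h(366,139)=(366*31+139)%997=518 h(557,795)=(557*31+795)%997=116 -> [518, 116]
  L3: h(518,116)=(518*31+116)%997=222 -> [222]
  root=222

Answer: 74 366 556 518 272 981 222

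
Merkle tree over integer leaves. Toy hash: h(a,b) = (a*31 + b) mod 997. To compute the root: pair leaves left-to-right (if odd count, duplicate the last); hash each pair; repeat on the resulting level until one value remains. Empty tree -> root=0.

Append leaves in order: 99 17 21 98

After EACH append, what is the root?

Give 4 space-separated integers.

After append 99 (leaves=[99]):
  L0: [99]
  root=99
After append 17 (leaves=[99, 17]):
  L0: [99, 17]
  L1: h(99,17)=(99*31+17)%997=95 -> [95]
  root=95
After append 21 (leaves=[99, 17, 21]):
  L0: [99, 17, 21]
  L1: h(99,17)=(99*31+17)%997=95 h(21,21)=(21*31+21)%997=672 -> [95, 672]
  L2: h(95,672)=(95*31+672)%997=626 -> [626]
  root=626
After append 98 (leaves=[99, 17, 21, 98]):
  L0: [99, 17, 21, 98]
  L1: h(99,17)=(99*31+17)%997=95 h(21,98)=(21*31+98)%997=749 -> [95, 749]
  L2: h(95,749)=(95*31+749)%997=703 -> [703]
  root=703

Answer: 99 95 626 703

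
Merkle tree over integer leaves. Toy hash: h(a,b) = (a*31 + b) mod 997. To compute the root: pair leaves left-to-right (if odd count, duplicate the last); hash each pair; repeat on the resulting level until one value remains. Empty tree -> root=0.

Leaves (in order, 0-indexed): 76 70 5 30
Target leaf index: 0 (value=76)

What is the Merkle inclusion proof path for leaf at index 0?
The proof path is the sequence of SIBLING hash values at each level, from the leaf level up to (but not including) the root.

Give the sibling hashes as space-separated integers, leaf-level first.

L0 (leaves): [76, 70, 5, 30], target index=0
L1: h(76,70)=(76*31+70)%997=432 [pair 0] h(5,30)=(5*31+30)%997=185 [pair 1] -> [432, 185]
  Sibling for proof at L0: 70
L2: h(432,185)=(432*31+185)%997=616 [pair 0] -> [616]
  Sibling for proof at L1: 185
Root: 616
Proof path (sibling hashes from leaf to root): [70, 185]

Answer: 70 185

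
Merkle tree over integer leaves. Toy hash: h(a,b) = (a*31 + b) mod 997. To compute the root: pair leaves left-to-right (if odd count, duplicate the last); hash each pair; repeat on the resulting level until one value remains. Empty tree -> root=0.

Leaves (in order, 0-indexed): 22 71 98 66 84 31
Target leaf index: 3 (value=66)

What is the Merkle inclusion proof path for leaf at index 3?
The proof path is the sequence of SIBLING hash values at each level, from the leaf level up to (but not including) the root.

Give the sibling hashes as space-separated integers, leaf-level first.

L0 (leaves): [22, 71, 98, 66, 84, 31], target index=3
L1: h(22,71)=(22*31+71)%997=753 [pair 0] h(98,66)=(98*31+66)%997=113 [pair 1] h(84,31)=(84*31+31)%997=641 [pair 2] -> [753, 113, 641]
  Sibling for proof at L0: 98
L2: h(753,113)=(753*31+113)%997=525 [pair 0] h(641,641)=(641*31+641)%997=572 [pair 1] -> [525, 572]
  Sibling for proof at L1: 753
L3: h(525,572)=(525*31+572)%997=895 [pair 0] -> [895]
  Sibling for proof at L2: 572
Root: 895
Proof path (sibling hashes from leaf to root): [98, 753, 572]

Answer: 98 753 572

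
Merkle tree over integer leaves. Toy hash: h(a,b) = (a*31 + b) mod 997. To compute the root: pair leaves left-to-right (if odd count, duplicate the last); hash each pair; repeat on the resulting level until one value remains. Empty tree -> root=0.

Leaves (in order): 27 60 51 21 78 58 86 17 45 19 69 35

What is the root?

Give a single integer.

L0: [27, 60, 51, 21, 78, 58, 86, 17, 45, 19, 69, 35]
L1: h(27,60)=(27*31+60)%997=897 h(51,21)=(51*31+21)%997=605 h(78,58)=(78*31+58)%997=482 h(86,17)=(86*31+17)%997=689 h(45,19)=(45*31+19)%997=417 h(69,35)=(69*31+35)%997=180 -> [897, 605, 482, 689, 417, 180]
L2: h(897,605)=(897*31+605)%997=496 h(482,689)=(482*31+689)%997=676 h(417,180)=(417*31+180)%997=146 -> [496, 676, 146]
L3: h(496,676)=(496*31+676)%997=100 h(146,146)=(146*31+146)%997=684 -> [100, 684]
L4: h(100,684)=(100*31+684)%997=793 -> [793]

Answer: 793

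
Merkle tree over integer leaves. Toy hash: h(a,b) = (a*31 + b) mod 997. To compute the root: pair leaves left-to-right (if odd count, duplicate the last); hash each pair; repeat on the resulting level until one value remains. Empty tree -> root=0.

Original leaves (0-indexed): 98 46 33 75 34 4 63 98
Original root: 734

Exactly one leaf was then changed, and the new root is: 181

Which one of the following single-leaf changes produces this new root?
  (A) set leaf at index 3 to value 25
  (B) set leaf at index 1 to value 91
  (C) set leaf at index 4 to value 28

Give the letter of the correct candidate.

Original leaves: [98, 46, 33, 75, 34, 4, 63, 98]
Target new root: 181
Try each candidate change and compute the resulting root:
Candidate A: set leaf[3] = 25 -> leaves = [98, 46, 33, 25, 34, 4, 63, 98]
  L0: [98, 46, 33, 25, 34, 4, 63, 98]
  L1: h(98,46)=(98*31+46)%997=93 h(33,25)=(33*31+25)%997=51 h(34,4)=(34*31+4)%997=61 h(63,98)=(63*31+98)%997=57 -> [93, 51, 61, 57]
  L2: h(93,51)=(93*31+51)%997=940 h(61,57)=(61*31+57)%997=951 -> [940, 951]
  L3: h(940,951)=(940*31+951)%997=181 -> [181]
  root = 181 == target 181  ** MATCH **
Candidate B: set leaf[1] = 91 -> leaves = [98, 91, 33, 75, 34, 4, 63, 98]
  L0: [98, 91, 33, 75, 34, 4, 63, 98]
  L1: h(98,91)=(98*31+91)%997=138 h(33,75)=(33*31+75)%997=101 h(34,4)=(34*31+4)%997=61 h(63,98)=(63*31+98)%997=57 -> [138, 101, 61, 57]
  L2: h(138,101)=(138*31+101)%997=391 h(61,57)=(61*31+57)%997=951 -> [391, 951]
  L3: h(391,951)=(391*31+951)%997=111 -> [111]
  root = 111 != target 181
Candidate C: set leaf[4] = 28 -> leaves = [98, 46, 33, 75, 28, 4, 63, 98]
  L0: [98, 46, 33, 75, 28, 4, 63, 98]
  L1: h(98,46)=(98*31+46)%997=93 h(33,75)=(33*31+75)%997=101 h(28,4)=(28*31+4)%997=872 h(63,98)=(63*31+98)%997=57 -> [93, 101, 872, 57]
  L2: h(93,101)=(93*31+101)%997=990 h(872,57)=(872*31+57)%997=170 -> [990, 170]
  L3: h(990,170)=(990*31+170)%997=950 -> [950]
  root = 950 != target 181
Candidate A produces the target root.

Answer: A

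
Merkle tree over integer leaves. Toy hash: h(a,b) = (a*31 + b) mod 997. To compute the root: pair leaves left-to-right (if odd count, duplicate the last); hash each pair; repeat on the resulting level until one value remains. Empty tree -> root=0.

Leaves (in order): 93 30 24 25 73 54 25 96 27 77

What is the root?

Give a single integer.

L0: [93, 30, 24, 25, 73, 54, 25, 96, 27, 77]
L1: h(93,30)=(93*31+30)%997=919 h(24,25)=(24*31+25)%997=769 h(73,54)=(73*31+54)%997=323 h(25,96)=(25*31+96)%997=871 h(27,77)=(27*31+77)%997=914 -> [919, 769, 323, 871, 914]
L2: h(919,769)=(919*31+769)%997=345 h(323,871)=(323*31+871)%997=914 h(914,914)=(914*31+914)%997=335 -> [345, 914, 335]
L3: h(345,914)=(345*31+914)%997=642 h(335,335)=(335*31+335)%997=750 -> [642, 750]
L4: h(642,750)=(642*31+750)%997=712 -> [712]

Answer: 712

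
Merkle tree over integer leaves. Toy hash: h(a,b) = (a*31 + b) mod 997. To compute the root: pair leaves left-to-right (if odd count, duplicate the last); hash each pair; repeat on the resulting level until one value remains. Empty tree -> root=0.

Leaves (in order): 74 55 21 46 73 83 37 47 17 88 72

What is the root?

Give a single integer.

Answer: 739

Derivation:
L0: [74, 55, 21, 46, 73, 83, 37, 47, 17, 88, 72]
L1: h(74,55)=(74*31+55)%997=355 h(21,46)=(21*31+46)%997=697 h(73,83)=(73*31+83)%997=352 h(37,47)=(37*31+47)%997=197 h(17,88)=(17*31+88)%997=615 h(72,72)=(72*31+72)%997=310 -> [355, 697, 352, 197, 615, 310]
L2: h(355,697)=(355*31+697)%997=735 h(352,197)=(352*31+197)%997=142 h(615,310)=(615*31+310)%997=432 -> [735, 142, 432]
L3: h(735,142)=(735*31+142)%997=993 h(432,432)=(432*31+432)%997=863 -> [993, 863]
L4: h(993,863)=(993*31+863)%997=739 -> [739]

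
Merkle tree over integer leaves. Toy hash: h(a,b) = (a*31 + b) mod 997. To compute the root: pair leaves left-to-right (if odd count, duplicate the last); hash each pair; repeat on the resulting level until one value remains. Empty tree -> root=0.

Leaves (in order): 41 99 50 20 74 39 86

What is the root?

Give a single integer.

L0: [41, 99, 50, 20, 74, 39, 86]
L1: h(41,99)=(41*31+99)%997=373 h(50,20)=(50*31+20)%997=573 h(74,39)=(74*31+39)%997=339 h(86,86)=(86*31+86)%997=758 -> [373, 573, 339, 758]
L2: h(373,573)=(373*31+573)%997=172 h(339,758)=(339*31+758)%997=300 -> [172, 300]
L3: h(172,300)=(172*31+300)%997=647 -> [647]

Answer: 647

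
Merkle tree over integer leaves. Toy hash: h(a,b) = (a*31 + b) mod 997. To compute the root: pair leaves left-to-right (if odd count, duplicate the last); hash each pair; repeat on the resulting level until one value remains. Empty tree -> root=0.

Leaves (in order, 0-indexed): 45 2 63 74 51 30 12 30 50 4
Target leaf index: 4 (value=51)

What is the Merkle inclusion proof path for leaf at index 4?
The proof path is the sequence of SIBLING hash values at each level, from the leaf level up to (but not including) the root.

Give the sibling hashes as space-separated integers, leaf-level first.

L0 (leaves): [45, 2, 63, 74, 51, 30, 12, 30, 50, 4], target index=4
L1: h(45,2)=(45*31+2)%997=400 [pair 0] h(63,74)=(63*31+74)%997=33 [pair 1] h(51,30)=(51*31+30)%997=614 [pair 2] h(12,30)=(12*31+30)%997=402 [pair 3] h(50,4)=(50*31+4)%997=557 [pair 4] -> [400, 33, 614, 402, 557]
  Sibling for proof at L0: 30
L2: h(400,33)=(400*31+33)%997=469 [pair 0] h(614,402)=(614*31+402)%997=493 [pair 1] h(557,557)=(557*31+557)%997=875 [pair 2] -> [469, 493, 875]
  Sibling for proof at L1: 402
L3: h(469,493)=(469*31+493)%997=77 [pair 0] h(875,875)=(875*31+875)%997=84 [pair 1] -> [77, 84]
  Sibling for proof at L2: 469
L4: h(77,84)=(77*31+84)%997=477 [pair 0] -> [477]
  Sibling for proof at L3: 84
Root: 477
Proof path (sibling hashes from leaf to root): [30, 402, 469, 84]

Answer: 30 402 469 84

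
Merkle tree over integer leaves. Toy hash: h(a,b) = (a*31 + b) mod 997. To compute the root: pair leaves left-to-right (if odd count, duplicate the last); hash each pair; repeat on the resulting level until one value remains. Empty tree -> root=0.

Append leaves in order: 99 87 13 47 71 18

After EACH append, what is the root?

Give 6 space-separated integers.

After append 99 (leaves=[99]):
  L0: [99]
  root=99
After append 87 (leaves=[99, 87]):
  L0: [99, 87]
  L1: h(99,87)=(99*31+87)%997=165 -> [165]
  root=165
After append 13 (leaves=[99, 87, 13]):
  L0: [99, 87, 13]
  L1: h(99,87)=(99*31+87)%997=165 h(13,13)=(13*31+13)%997=416 -> [165, 416]
  L2: h(165,416)=(165*31+416)%997=546 -> [546]
  root=546
After append 47 (leaves=[99, 87, 13, 47]):
  L0: [99, 87, 13, 47]
  L1: h(99,87)=(99*31+87)%997=165 h(13,47)=(13*31+47)%997=450 -> [165, 450]
  L2: h(165,450)=(165*31+450)%997=580 -> [580]
  root=580
After append 71 (leaves=[99, 87, 13, 47, 71]):
  L0: [99, 87, 13, 47, 71]
  L1: h(99,87)=(99*31+87)%997=165 h(13,47)=(13*31+47)%997=450 h(71,71)=(71*31+71)%997=278 -> [165, 450, 278]
  L2: h(165,450)=(165*31+450)%997=580 h(278,278)=(278*31+278)%997=920 -> [580, 920]
  L3: h(580,920)=(580*31+920)%997=954 -> [954]
  root=954
After append 18 (leaves=[99, 87, 13, 47, 71, 18]):
  L0: [99, 87, 13, 47, 71, 18]
  L1: h(99,87)=(99*31+87)%997=165 h(13,47)=(13*31+47)%997=450 h(71,18)=(71*31+18)%997=225 -> [165, 450, 225]
  L2: h(165,450)=(165*31+450)%997=580 h(225,225)=(225*31+225)%997=221 -> [580, 221]
  L3: h(580,221)=(580*31+221)%997=255 -> [255]
  root=255

Answer: 99 165 546 580 954 255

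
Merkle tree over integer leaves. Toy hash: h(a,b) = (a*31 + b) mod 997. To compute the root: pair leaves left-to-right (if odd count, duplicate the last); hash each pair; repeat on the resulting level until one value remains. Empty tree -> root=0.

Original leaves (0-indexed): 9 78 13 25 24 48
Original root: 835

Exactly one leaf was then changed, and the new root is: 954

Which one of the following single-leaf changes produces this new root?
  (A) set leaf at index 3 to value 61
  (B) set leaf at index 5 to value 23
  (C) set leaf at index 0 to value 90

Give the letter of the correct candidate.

Answer: A

Derivation:
Original leaves: [9, 78, 13, 25, 24, 48]
Target new root: 954
Try each candidate change and compute the resulting root:
Candidate A: set leaf[3] = 61 -> leaves = [9, 78, 13, 61, 24, 48]
  L0: [9, 78, 13, 61, 24, 48]
  L1: h(9,78)=(9*31+78)%997=357 h(13,61)=(13*31+61)%997=464 h(24,48)=(24*31+48)%997=792 -> [357, 464, 792]
  L2: h(357,464)=(357*31+464)%997=564 h(792,792)=(792*31+792)%997=419 -> [564, 419]
  L3: h(564,419)=(564*31+419)%997=954 -> [954]
  root = 954 == target 954  ** MATCH **
Candidate B: set leaf[5] = 23 -> leaves = [9, 78, 13, 25, 24, 23]
  L0: [9, 78, 13, 25, 24, 23]
  L1: h(9,78)=(9*31+78)%997=357 h(13,25)=(13*31+25)%997=428 h(24,23)=(24*31+23)%997=767 -> [357, 428, 767]
  L2: h(357,428)=(357*31+428)%997=528 h(767,767)=(767*31+767)%997=616 -> [528, 616]
  L3: h(528,616)=(528*31+616)%997=35 -> [35]
  root = 35 != target 954
Candidate C: set leaf[0] = 90 -> leaves = [90, 78, 13, 25, 24, 48]
  L0: [90, 78, 13, 25, 24, 48]
  L1: h(90,78)=(90*31+78)%997=874 h(13,25)=(13*31+25)%997=428 h(24,48)=(24*31+48)%997=792 -> [874, 428, 792]
  L2: h(874,428)=(874*31+428)%997=603 h(792,792)=(792*31+792)%997=419 -> [603, 419]
  L3: h(603,419)=(603*31+419)%997=169 -> [169]
  root = 169 != target 954
Candidate A produces the target root.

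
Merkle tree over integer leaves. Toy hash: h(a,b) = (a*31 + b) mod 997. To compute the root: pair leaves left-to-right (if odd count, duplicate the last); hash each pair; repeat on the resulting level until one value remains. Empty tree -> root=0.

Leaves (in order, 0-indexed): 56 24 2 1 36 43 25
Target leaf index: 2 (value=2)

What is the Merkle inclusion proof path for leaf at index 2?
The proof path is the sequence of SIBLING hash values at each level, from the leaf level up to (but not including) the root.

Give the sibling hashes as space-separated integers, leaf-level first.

Answer: 1 763 837

Derivation:
L0 (leaves): [56, 24, 2, 1, 36, 43, 25], target index=2
L1: h(56,24)=(56*31+24)%997=763 [pair 0] h(2,1)=(2*31+1)%997=63 [pair 1] h(36,43)=(36*31+43)%997=162 [pair 2] h(25,25)=(25*31+25)%997=800 [pair 3] -> [763, 63, 162, 800]
  Sibling for proof at L0: 1
L2: h(763,63)=(763*31+63)%997=785 [pair 0] h(162,800)=(162*31+800)%997=837 [pair 1] -> [785, 837]
  Sibling for proof at L1: 763
L3: h(785,837)=(785*31+837)%997=247 [pair 0] -> [247]
  Sibling for proof at L2: 837
Root: 247
Proof path (sibling hashes from leaf to root): [1, 763, 837]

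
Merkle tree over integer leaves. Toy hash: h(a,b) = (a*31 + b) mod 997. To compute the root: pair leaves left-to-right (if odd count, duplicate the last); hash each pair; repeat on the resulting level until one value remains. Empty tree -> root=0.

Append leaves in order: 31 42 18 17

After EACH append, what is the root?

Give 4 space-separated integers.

Answer: 31 6 762 761

Derivation:
After append 31 (leaves=[31]):
  L0: [31]
  root=31
After append 42 (leaves=[31, 42]):
  L0: [31, 42]
  L1: h(31,42)=(31*31+42)%997=6 -> [6]
  root=6
After append 18 (leaves=[31, 42, 18]):
  L0: [31, 42, 18]
  L1: h(31,42)=(31*31+42)%997=6 h(18,18)=(18*31+18)%997=576 -> [6, 576]
  L2: h(6,576)=(6*31+576)%997=762 -> [762]
  root=762
After append 17 (leaves=[31, 42, 18, 17]):
  L0: [31, 42, 18, 17]
  L1: h(31,42)=(31*31+42)%997=6 h(18,17)=(18*31+17)%997=575 -> [6, 575]
  L2: h(6,575)=(6*31+575)%997=761 -> [761]
  root=761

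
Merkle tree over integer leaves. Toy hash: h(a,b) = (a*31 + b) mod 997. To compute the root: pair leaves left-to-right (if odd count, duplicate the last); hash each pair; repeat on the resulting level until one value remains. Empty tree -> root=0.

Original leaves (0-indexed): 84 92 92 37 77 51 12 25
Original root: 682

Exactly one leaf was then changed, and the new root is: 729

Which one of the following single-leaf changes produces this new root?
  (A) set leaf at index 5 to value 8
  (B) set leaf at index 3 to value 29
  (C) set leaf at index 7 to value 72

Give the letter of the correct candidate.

Original leaves: [84, 92, 92, 37, 77, 51, 12, 25]
Target new root: 729
Try each candidate change and compute the resulting root:
Candidate A: set leaf[5] = 8 -> leaves = [84, 92, 92, 37, 77, 8, 12, 25]
  L0: [84, 92, 92, 37, 77, 8, 12, 25]
  L1: h(84,92)=(84*31+92)%997=702 h(92,37)=(92*31+37)%997=895 h(77,8)=(77*31+8)%997=401 h(12,25)=(12*31+25)%997=397 -> [702, 895, 401, 397]
  L2: h(702,895)=(702*31+895)%997=723 h(401,397)=(401*31+397)%997=864 -> [723, 864]
  L3: h(723,864)=(723*31+864)%997=346 -> [346]
  root = 346 != target 729
Candidate B: set leaf[3] = 29 -> leaves = [84, 92, 92, 29, 77, 51, 12, 25]
  L0: [84, 92, 92, 29, 77, 51, 12, 25]
  L1: h(84,92)=(84*31+92)%997=702 h(92,29)=(92*31+29)%997=887 h(77,51)=(77*31+51)%997=444 h(12,25)=(12*31+25)%997=397 -> [702, 887, 444, 397]
  L2: h(702,887)=(702*31+887)%997=715 h(444,397)=(444*31+397)%997=203 -> [715, 203]
  L3: h(715,203)=(715*31+203)%997=434 -> [434]
  root = 434 != target 729
Candidate C: set leaf[7] = 72 -> leaves = [84, 92, 92, 37, 77, 51, 12, 72]
  L0: [84, 92, 92, 37, 77, 51, 12, 72]
  L1: h(84,92)=(84*31+92)%997=702 h(92,37)=(92*31+37)%997=895 h(77,51)=(77*31+51)%997=444 h(12,72)=(12*31+72)%997=444 -> [702, 895, 444, 444]
  L2: h(702,895)=(702*31+895)%997=723 h(444,444)=(444*31+444)%997=250 -> [723, 250]
  L3: h(723,250)=(723*31+250)%997=729 -> [729]
  root = 729 == target 729  ** MATCH **
Candidate C produces the target root.

Answer: C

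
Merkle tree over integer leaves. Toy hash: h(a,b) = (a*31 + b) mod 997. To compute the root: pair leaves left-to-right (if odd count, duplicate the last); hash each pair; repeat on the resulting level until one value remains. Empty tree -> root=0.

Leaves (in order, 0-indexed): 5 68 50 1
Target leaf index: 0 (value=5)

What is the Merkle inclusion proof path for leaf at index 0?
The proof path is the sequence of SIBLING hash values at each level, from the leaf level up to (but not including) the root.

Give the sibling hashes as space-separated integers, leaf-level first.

Answer: 68 554

Derivation:
L0 (leaves): [5, 68, 50, 1], target index=0
L1: h(5,68)=(5*31+68)%997=223 [pair 0] h(50,1)=(50*31+1)%997=554 [pair 1] -> [223, 554]
  Sibling for proof at L0: 68
L2: h(223,554)=(223*31+554)%997=488 [pair 0] -> [488]
  Sibling for proof at L1: 554
Root: 488
Proof path (sibling hashes from leaf to root): [68, 554]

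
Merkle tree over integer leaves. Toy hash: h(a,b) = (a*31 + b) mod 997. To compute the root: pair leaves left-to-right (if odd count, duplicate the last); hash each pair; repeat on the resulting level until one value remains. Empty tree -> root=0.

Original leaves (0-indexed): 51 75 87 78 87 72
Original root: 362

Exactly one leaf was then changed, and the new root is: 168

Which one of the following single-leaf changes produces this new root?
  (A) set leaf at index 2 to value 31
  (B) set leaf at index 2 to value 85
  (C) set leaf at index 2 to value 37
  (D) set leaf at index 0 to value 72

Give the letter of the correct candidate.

Original leaves: [51, 75, 87, 78, 87, 72]
Target new root: 168
Try each candidate change and compute the resulting root:
Candidate A: set leaf[2] = 31 -> leaves = [51, 75, 31, 78, 87, 72]
  L0: [51, 75, 31, 78, 87, 72]
  L1: h(51,75)=(51*31+75)%997=659 h(31,78)=(31*31+78)%997=42 h(87,72)=(87*31+72)%997=775 -> [659, 42, 775]
  L2: h(659,42)=(659*31+42)%997=531 h(775,775)=(775*31+775)%997=872 -> [531, 872]
  L3: h(531,872)=(531*31+872)%997=384 -> [384]
  root = 384 != target 168
Candidate B: set leaf[2] = 85 -> leaves = [51, 75, 85, 78, 87, 72]
  L0: [51, 75, 85, 78, 87, 72]
  L1: h(51,75)=(51*31+75)%997=659 h(85,78)=(85*31+78)%997=719 h(87,72)=(87*31+72)%997=775 -> [659, 719, 775]
  L2: h(659,719)=(659*31+719)%997=211 h(775,775)=(775*31+775)%997=872 -> [211, 872]
  L3: h(211,872)=(211*31+872)%997=434 -> [434]
  root = 434 != target 168
Candidate C: set leaf[2] = 37 -> leaves = [51, 75, 37, 78, 87, 72]
  L0: [51, 75, 37, 78, 87, 72]
  L1: h(51,75)=(51*31+75)%997=659 h(37,78)=(37*31+78)%997=228 h(87,72)=(87*31+72)%997=775 -> [659, 228, 775]
  L2: h(659,228)=(659*31+228)%997=717 h(775,775)=(775*31+775)%997=872 -> [717, 872]
  L3: h(717,872)=(717*31+872)%997=168 -> [168]
  root = 168 == target 168  ** MATCH **
Candidate D: set leaf[0] = 72 -> leaves = [72, 75, 87, 78, 87, 72]
  L0: [72, 75, 87, 78, 87, 72]
  L1: h(72,75)=(72*31+75)%997=313 h(87,78)=(87*31+78)%997=781 h(87,72)=(87*31+72)%997=775 -> [313, 781, 775]
  L2: h(313,781)=(313*31+781)%997=514 h(775,775)=(775*31+775)%997=872 -> [514, 872]
  L3: h(514,872)=(514*31+872)%997=854 -> [854]
  root = 854 != target 168
Candidate C produces the target root.

Answer: C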